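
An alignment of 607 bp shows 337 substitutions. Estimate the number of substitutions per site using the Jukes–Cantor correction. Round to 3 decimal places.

p = 337/607 ≈ 0.555189.
d = −(3/4) ln(1 − 4p/3) = −0.75 ln(1 − 0.740252) = −0.75 ln(0.259748)
  = −0.75 × (-1.348043) = 1.011032 substitutions/site.

1.011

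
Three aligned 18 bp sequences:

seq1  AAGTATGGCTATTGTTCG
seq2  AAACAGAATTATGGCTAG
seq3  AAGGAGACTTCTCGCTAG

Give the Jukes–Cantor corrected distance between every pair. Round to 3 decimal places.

seq1–seq2: 9/18 sites differ → p = 0.5, d = −0.75 ln(1 − 0.666667) = 0.823960 ≈ 0.824.
seq1–seq3: 9/18 sites differ → p = 0.5, d = −0.75 ln(1 − 0.666667) = 0.823960 ≈ 0.824.
seq2–seq3: 5/18 sites differ → p ≈ 0.277778, d = −0.75 ln(1 − 0.370371) = 0.346968 ≈ 0.347.

d(seq1,seq2) = 0.824, d(seq1,seq3) = 0.824, d(seq2,seq3) = 0.347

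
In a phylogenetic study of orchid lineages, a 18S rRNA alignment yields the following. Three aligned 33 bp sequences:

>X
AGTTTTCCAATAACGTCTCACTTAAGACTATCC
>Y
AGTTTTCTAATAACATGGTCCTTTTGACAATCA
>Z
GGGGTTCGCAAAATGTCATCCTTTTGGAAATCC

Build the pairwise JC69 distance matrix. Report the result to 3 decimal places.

X–Y: 10/33 sites differ → p ≈ 0.30303, d = −0.75 ln(1 − 0.40404) = 0.388186 ≈ 0.388.
X–Z: 15/33 sites differ → p ≈ 0.454545, d = −0.75 ln(1 − 0.60606) = 0.698667 ≈ 0.699.
Y–Z: 13/33 sites differ → p ≈ 0.393939, d = −0.75 ln(1 − 0.525252) = 0.558728 ≈ 0.559.

d(X,Y) = 0.388, d(X,Z) = 0.699, d(Y,Z) = 0.559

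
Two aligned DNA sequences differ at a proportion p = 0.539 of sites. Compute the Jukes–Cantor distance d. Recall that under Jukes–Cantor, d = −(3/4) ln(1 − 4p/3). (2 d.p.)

d = −(3/4) ln(1 − 4p/3) = −0.75 ln(1 − 0.718667) = −0.75 ln(0.281333)
  = −0.75 × (-1.268216) = 0.951162 substitutions/site.

0.95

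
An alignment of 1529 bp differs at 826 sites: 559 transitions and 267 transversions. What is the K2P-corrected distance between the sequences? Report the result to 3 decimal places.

P = 559/1529 ≈ 0.365598 and Q = 267/1529 ≈ 0.174624.
Under the Kimura two-parameter model, d = −½ ln(1 − 2P − Q) − ¼ ln(1 − 2Q).
1 − 2P − Q = 0.09418, giving −½ ln(0.09418) = 1.181274.
1 − 2Q = 0.650752, giving −¼ ln(0.650752) = 0.107407.
d = 1.181274 + 0.107407 = 1.288681.

1.289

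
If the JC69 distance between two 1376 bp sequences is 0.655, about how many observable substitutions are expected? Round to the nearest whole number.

601

Invert JC69: p = (3/4)(1 − e^(−4d/3)) = 0.75 × (1 − e^(-0.873333)) = 0.75 × (1 − 0.417558) = 0.436832.
Expected differing sites = pL ≈ 0.436832 × 1376 = 601.080832 ≈ 601.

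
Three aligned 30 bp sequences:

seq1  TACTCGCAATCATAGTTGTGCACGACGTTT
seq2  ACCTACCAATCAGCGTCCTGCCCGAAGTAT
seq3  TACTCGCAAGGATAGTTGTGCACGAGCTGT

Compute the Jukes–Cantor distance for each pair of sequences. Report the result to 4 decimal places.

seq1–seq2: 11/30 sites differ → p ≈ 0.366667, d = −0.75 ln(1 − 0.488889) = 0.503376 ≈ 0.5034.
seq1–seq3: 5/30 sites differ → p ≈ 0.166667, d = −0.75 ln(1 − 0.222223) = 0.188487 ≈ 0.1885.
seq2–seq3: 14/30 sites differ → p ≈ 0.466667, d = −0.75 ln(1 − 0.622223) = 0.730088 ≈ 0.7301.

d(seq1,seq2) = 0.5034, d(seq1,seq3) = 0.1885, d(seq2,seq3) = 0.7301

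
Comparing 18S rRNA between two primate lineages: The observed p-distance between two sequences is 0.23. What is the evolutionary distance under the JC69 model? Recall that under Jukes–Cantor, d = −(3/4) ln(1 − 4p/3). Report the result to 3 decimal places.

d = −(3/4) ln(1 − 4p/3) = −0.75 ln(1 − 0.306667) = −0.75 ln(0.693333)
  = −0.75 × (-0.366245) = 0.274684 substitutions/site.

0.275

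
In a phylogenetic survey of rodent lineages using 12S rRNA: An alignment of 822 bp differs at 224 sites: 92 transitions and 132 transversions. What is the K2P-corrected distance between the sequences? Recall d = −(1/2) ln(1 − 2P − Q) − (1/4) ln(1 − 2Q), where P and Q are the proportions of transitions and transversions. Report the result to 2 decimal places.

0.34

P = 92/822 ≈ 0.111922 and Q = 132/822 ≈ 0.160584.
Under the Kimura two-parameter model, d = −½ ln(1 − 2P − Q) − ¼ ln(1 − 2Q).
1 − 2P − Q = 0.615572, giving −½ ln(0.615572) = 0.242602.
1 − 2Q = 0.678832, giving −¼ ln(0.678832) = 0.096845.
d = 0.242602 + 0.096845 = 0.339447.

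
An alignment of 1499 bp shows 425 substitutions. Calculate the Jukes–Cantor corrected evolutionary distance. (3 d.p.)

0.356

p = 425/1499 ≈ 0.283522.
d = −(3/4) ln(1 − 4p/3) = −0.75 ln(1 − 0.378029) = −0.75 ln(0.621971)
  = −0.75 × (-0.474862) = 0.356147 substitutions/site.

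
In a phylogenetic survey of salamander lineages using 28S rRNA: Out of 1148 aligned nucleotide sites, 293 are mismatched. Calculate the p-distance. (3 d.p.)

p = 293/1148 = 0.255226… ≈ 0.255 (to 3 d.p.).

0.255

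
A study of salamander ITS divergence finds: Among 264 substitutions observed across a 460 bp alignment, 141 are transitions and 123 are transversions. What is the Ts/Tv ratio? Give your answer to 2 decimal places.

1.15

R = 141/123 = 1.146341… ≈ 1.15 (to 2 d.p.).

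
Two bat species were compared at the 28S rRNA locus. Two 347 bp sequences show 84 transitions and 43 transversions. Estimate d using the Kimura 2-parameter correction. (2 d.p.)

P = 84/347 ≈ 0.242075 and Q = 43/347 ≈ 0.123919.
Under the Kimura two-parameter model, d = −½ ln(1 − 2P − Q) − ¼ ln(1 − 2Q).
1 − 2P − Q = 0.391931, giving −½ ln(0.391931) = 0.468335.
1 − 2Q = 0.752162, giving −¼ ln(0.752162) = 0.071201.
d = 0.468335 + 0.071201 = 0.539536.

0.54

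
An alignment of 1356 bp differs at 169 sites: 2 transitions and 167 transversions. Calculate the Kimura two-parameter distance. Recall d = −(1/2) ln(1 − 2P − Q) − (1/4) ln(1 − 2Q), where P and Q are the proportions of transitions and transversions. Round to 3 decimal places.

P = 2/1356 ≈ 0.001475 and Q = 167/1356 ≈ 0.123156.
Under the Kimura two-parameter model, d = −½ ln(1 − 2P − Q) − ¼ ln(1 − 2Q).
1 − 2P − Q = 0.873894, giving −½ ln(0.873894) = 0.067398.
1 − 2Q = 0.753688, giving −¼ ln(0.753688) = 0.070694.
d = 0.067398 + 0.070694 = 0.138092.

0.138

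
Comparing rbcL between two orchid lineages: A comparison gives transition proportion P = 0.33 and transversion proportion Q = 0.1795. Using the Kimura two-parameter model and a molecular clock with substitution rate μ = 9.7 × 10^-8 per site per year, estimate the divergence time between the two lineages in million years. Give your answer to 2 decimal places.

5.29

Under the Kimura two-parameter model, d = −½ ln(1 − 2P − Q) − ¼ ln(1 − 2Q).
1 − 2P − Q = 0.1605, giving −½ ln(0.1605) = 0.914731.
1 − 2Q = 0.641, giving −¼ ln(0.641) = 0.111181.
d = 0.914731 + 0.111181 = 1.025912.
Under a molecular clock d = 2μt, so t = d/(2μ) = 1.025912 / (2 × 9.7 × 10^-8) = 5.29 million years.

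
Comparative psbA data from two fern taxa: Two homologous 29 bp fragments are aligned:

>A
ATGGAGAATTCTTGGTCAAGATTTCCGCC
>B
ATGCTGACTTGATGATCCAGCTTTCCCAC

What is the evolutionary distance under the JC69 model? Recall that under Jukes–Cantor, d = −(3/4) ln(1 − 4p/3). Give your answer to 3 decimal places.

0.462

The sequences differ at 10 of 29 sites (4, 5, 8, 11, 12, 15, 18, 21, 27, 28), so p = 10/29 ≈ 0.344828.
d = −(3/4) ln(1 − 4p/3) = −0.75 ln(1 − 0.459771) = −0.75 ln(0.540229)
  = −0.75 × (-0.615762) = 0.461822 substitutions/site.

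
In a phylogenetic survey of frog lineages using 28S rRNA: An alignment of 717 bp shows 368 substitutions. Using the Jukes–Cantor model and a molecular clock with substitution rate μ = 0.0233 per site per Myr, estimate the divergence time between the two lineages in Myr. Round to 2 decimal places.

p = 368/717 ≈ 0.51325.
d = −(3/4) ln(1 − 4p/3) = −0.75 ln(1 − 0.684333) = −0.75 ln(0.315667)
  = −0.75 × (-1.153067) = 0.864800 substitutions/site.
Under a molecular clock d = 2μt, so t = d/(2μ) = 0.864800 / (2 × 0.0233) = 18.56 Myr.

18.56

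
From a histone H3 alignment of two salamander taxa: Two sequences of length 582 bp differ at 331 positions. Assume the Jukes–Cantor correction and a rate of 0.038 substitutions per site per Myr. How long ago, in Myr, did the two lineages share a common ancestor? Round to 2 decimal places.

p = 331/582 ≈ 0.568729.
d = −(3/4) ln(1 − 4p/3) = −0.75 ln(1 − 0.758305) = −0.75 ln(0.241695)
  = −0.75 × (-1.420079) = 1.065059 substitutions/site.
Under a molecular clock d = 2μt, so t = d/(2μ) = 1.065059 / (2 × 0.038) = 14.01 Myr.

14.01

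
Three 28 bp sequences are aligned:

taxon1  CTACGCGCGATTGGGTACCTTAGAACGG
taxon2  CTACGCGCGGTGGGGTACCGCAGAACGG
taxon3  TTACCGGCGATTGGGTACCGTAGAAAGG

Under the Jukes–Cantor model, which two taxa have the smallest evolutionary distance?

taxon1–taxon2: 4/28 differ, p = 0.143, d = 0.158.
taxon1–taxon3: 5/28 differ, p = 0.179, d = 0.204.
taxon2–taxon3: 7/28 differ, p = 0.250, d = 0.304.
The smallest distance is between taxon1 and taxon2.

taxon1 and taxon2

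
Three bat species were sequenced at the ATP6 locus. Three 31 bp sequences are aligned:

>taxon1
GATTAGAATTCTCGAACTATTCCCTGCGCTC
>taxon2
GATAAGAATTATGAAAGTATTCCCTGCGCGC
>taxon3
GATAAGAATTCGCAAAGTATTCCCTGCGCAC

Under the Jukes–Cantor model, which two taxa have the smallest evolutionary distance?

taxon1–taxon2: 6/31 differ, p = 0.194, d = 0.224.
taxon1–taxon3: 5/31 differ, p = 0.161, d = 0.182.
taxon2–taxon3: 4/31 differ, p = 0.129, d = 0.142.
The smallest distance is between taxon2 and taxon3.

taxon2 and taxon3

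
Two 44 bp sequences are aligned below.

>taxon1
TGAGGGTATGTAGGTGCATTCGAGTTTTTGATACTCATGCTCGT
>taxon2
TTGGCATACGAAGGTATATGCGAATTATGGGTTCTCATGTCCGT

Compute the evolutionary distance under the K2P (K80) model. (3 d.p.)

0.516

Of 44 sites, 9 differences are transitions and 7 are transversions, so P = 9/44 ≈ 0.204545 and Q = 7/44 ≈ 0.159091.
Under the Kimura two-parameter model, d = −½ ln(1 − 2P − Q) − ¼ ln(1 − 2Q).
1 − 2P − Q = 0.431819, giving −½ ln(0.431819) = 0.419874.
1 − 2Q = 0.681818, giving −¼ ln(0.681818) = 0.095748.
d = 0.419874 + 0.095748 = 0.515622.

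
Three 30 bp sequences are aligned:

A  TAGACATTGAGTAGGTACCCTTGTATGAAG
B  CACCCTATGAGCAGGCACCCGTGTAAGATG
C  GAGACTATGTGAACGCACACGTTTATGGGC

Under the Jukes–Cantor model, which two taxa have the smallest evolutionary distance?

A–B: 10/30 differ, p = 0.333, d = 0.441.
A–C: 13/30 differ, p = 0.433, d = 0.647.
B–C: 12/30 differ, p = 0.400, d = 0.572.
The smallest distance is between A and B.

A and B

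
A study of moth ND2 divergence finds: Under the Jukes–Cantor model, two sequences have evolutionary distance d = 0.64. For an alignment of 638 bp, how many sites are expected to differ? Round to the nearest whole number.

Invert JC69: p = (3/4)(1 − e^(−4d/3)) = 0.75 × (1 − e^(-0.853333)) = 0.75 × (1 − 0.425993) = 0.430505.
Expected differing sites = pL ≈ 0.430505 × 638 = 274.66219 ≈ 275.

275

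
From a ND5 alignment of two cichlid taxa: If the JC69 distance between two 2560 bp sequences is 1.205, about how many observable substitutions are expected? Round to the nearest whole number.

Invert JC69: p = (3/4)(1 − e^(−4d/3)) = 0.75 × (1 − e^(-1.606667)) = 0.75 × (1 − 0.200555) = 0.599584.
Expected differing sites = pL ≈ 0.599584 × 2560 = 1534.93504 ≈ 1535.

1535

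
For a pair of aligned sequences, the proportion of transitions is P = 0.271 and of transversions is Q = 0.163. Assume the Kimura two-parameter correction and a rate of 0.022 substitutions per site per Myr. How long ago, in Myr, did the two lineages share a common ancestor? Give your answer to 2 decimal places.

Under the Kimura two-parameter model, d = −½ ln(1 − 2P − Q) − ¼ ln(1 − 2Q).
1 − 2P − Q = 0.295, giving −½ ln(0.295) = 0.610390.
1 − 2Q = 0.674, giving −¼ ln(0.674) = 0.098631.
d = 0.610390 + 0.098631 = 0.709021.
Under a molecular clock d = 2μt, so t = d/(2μ) = 0.709021 / (2 × 0.022) = 16.11 Myr.

16.11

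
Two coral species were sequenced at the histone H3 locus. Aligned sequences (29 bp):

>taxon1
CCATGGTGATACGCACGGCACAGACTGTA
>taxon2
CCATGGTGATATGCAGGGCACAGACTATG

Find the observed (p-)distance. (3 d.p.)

The sequences differ at 4 of 29 positions (sites 12, 16, 27, 29).
p = 4/29 = 0.137931… ≈ 0.138 (to 3 d.p.).

0.138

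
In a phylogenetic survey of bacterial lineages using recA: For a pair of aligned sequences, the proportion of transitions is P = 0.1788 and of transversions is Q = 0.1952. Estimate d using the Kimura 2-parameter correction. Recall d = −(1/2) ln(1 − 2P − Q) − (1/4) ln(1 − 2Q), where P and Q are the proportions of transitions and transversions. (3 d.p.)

0.526

Under the Kimura two-parameter model, d = −½ ln(1 − 2P − Q) − ¼ ln(1 − 2Q).
1 − 2P − Q = 0.4472, giving −½ ln(0.4472) = 0.402375.
1 − 2Q = 0.6096, giving −¼ ln(0.6096) = 0.123738.
d = 0.402375 + 0.123738 = 0.526113.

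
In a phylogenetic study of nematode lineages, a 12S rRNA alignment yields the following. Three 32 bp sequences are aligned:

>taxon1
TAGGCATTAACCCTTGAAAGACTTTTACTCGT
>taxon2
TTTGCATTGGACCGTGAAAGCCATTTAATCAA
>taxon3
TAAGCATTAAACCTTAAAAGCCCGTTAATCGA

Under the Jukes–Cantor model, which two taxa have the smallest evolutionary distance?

taxon1–taxon2: 11/32 differ, p = 0.344, d = 0.460.
taxon1–taxon3: 8/32 differ, p = 0.250, d = 0.304.
taxon2–taxon3: 9/32 differ, p = 0.281, d = 0.353.
The smallest distance is between taxon1 and taxon3.

taxon1 and taxon3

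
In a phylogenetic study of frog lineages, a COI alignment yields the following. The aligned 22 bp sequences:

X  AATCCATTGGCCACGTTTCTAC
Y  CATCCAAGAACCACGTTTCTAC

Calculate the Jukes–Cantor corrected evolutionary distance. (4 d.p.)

The sequences differ at 5 of 22 sites (1, 7, 8, 9, 10), so p = 5/22 ≈ 0.227273.
d = −(3/4) ln(1 − 4p/3) = −0.75 ln(1 − 0.303031) = −0.75 ln(0.696969)
  = −0.75 × (-0.361014) = 0.270761 substitutions/site.

0.2708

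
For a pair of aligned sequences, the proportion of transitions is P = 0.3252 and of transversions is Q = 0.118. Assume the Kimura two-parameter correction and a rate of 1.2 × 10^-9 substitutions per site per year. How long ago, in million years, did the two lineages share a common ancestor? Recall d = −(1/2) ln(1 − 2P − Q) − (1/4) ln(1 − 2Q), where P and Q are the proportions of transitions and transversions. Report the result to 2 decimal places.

332.78

Under the Kimura two-parameter model, d = −½ ln(1 − 2P − Q) − ¼ ln(1 − 2Q).
1 − 2P − Q = 0.2316, giving −½ ln(0.2316) = 0.731372.
1 − 2Q = 0.764, giving −¼ ln(0.764) = 0.067297.
d = 0.731372 + 0.067297 = 0.798669.
Under a molecular clock d = 2μt, so t = d/(2μ) = 0.798669 / (2 × 1.2 × 10^-9) = 332.78 million years.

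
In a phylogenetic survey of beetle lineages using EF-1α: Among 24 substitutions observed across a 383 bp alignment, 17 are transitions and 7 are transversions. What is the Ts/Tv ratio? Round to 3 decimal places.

R = 17/7 = 2.428571… ≈ 2.429 (to 3 d.p.).

2.429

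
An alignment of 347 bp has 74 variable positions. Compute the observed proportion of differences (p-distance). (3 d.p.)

0.213

p = 74/347 = 0.213256… ≈ 0.213 (to 3 d.p.).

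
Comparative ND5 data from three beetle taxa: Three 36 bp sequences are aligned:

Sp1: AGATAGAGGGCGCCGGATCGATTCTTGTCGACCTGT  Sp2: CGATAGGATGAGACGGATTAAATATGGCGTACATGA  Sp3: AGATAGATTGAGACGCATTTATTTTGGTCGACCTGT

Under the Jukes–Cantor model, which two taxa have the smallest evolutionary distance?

Sp1 and Sp3

Sp1–Sp2: 16/36 differ, p = 0.444, d = 0.673.
Sp1–Sp3: 9/36 differ, p = 0.250, d = 0.304.
Sp2–Sp3: 12/36 differ, p = 0.333, d = 0.441.
The smallest distance is between Sp1 and Sp3.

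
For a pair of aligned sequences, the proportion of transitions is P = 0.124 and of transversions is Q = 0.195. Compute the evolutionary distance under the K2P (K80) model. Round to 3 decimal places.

0.416

Under the Kimura two-parameter model, d = −½ ln(1 − 2P − Q) − ¼ ln(1 − 2Q).
1 − 2P − Q = 0.557, giving −½ ln(0.557) = 0.292595.
1 − 2Q = 0.61, giving −¼ ln(0.61) = 0.123574.
d = 0.292595 + 0.123574 = 0.416169.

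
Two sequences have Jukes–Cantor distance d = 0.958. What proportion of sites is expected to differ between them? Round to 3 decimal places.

0.541

p = (3/4)(1 − e^(−4d/3)) = 0.75 × (1 − e^(-1.277333)) = 0.75 × (1 − 0.278780) = 0.540915.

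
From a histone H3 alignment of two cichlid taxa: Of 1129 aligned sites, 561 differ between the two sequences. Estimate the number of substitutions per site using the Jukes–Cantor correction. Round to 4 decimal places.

0.8147

p = 561/1129 ≈ 0.4969.
d = −(3/4) ln(1 − 4p/3) = −0.75 ln(1 − 0.662533) = −0.75 ln(0.337467)
  = −0.75 × (-1.086288) = 0.814716 substitutions/site.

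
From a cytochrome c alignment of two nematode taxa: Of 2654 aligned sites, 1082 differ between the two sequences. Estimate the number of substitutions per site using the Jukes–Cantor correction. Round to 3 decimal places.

0.588

p = 1082/2654 ≈ 0.407687.
d = −(3/4) ln(1 − 4p/3) = −0.75 ln(1 − 0.543583) = −0.75 ln(0.456417)
  = −0.75 × (-0.784348) = 0.588261 substitutions/site.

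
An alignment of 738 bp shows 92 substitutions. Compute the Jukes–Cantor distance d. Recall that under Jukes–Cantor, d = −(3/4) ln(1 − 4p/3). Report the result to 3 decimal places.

p = 92/738 ≈ 0.124661.
d = −(3/4) ln(1 − 4p/3) = −0.75 ln(1 − 0.166215) = −0.75 ln(0.833785)
  = −0.75 × (-0.181780) = 0.136335 substitutions/site.

0.136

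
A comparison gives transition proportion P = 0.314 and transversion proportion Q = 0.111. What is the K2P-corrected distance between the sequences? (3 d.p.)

0.734

Under the Kimura two-parameter model, d = −½ ln(1 − 2P − Q) − ¼ ln(1 − 2Q).
1 − 2P − Q = 0.261, giving −½ ln(0.261) = 0.671617.
1 − 2Q = 0.778, giving −¼ ln(0.778) = 0.062757.
d = 0.671617 + 0.062757 = 0.734374.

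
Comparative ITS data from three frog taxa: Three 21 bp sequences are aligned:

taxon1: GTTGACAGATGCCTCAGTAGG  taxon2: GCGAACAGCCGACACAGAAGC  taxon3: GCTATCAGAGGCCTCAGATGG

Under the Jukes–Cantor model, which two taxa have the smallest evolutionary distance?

taxon1 and taxon3

taxon1–taxon2: 9/21 differ, p = 0.429, d = 0.635.
taxon1–taxon3: 6/21 differ, p = 0.286, d = 0.360.
taxon2–taxon3: 8/21 differ, p = 0.381, d = 0.532.
The smallest distance is between taxon1 and taxon3.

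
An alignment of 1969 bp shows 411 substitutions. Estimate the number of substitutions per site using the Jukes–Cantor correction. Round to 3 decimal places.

0.245

p = 411/1969 ≈ 0.208735.
d = −(3/4) ln(1 − 4p/3) = −0.75 ln(1 − 0.278313) = −0.75 ln(0.721687)
  = −0.75 × (-0.326164) = 0.244623 substitutions/site.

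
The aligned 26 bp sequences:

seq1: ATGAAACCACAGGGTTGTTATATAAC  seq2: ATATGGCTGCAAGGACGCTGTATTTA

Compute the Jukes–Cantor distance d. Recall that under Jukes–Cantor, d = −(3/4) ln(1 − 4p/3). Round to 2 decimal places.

The sequences differ at 14 of 26 sites, so p = 14/26 ≈ 0.538462.
d = −(3/4) ln(1 − 4p/3) = −0.75 ln(1 − 0.717949) = −0.75 ln(0.282051)
  = −0.75 × (-1.265667) = 0.949250 substitutions/site.

0.95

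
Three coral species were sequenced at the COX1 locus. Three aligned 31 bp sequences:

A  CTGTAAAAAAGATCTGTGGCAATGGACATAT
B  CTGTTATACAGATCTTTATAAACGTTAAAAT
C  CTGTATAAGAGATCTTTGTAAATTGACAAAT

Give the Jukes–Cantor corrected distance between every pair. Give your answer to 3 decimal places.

d(A,B) = 0.544, d(A,C) = 0.269, d(B,C) = 0.422

A–B: 12/31 sites differ → p ≈ 0.387097, d = −0.75 ln(1 − 0.516129) = 0.544453 ≈ 0.544.
A–C: 7/31 sites differ → p ≈ 0.225806, d = −0.75 ln(1 − 0.301075) = 0.268659 ≈ 0.269.
B–C: 10/31 sites differ → p ≈ 0.322581, d = −0.75 ln(1 − 0.430108) = 0.421731 ≈ 0.422.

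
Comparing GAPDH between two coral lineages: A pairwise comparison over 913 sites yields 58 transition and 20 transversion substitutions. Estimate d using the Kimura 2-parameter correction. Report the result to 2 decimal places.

P = 58/913 ≈ 0.063527 and Q = 20/913 ≈ 0.021906.
Under the Kimura two-parameter model, d = −½ ln(1 − 2P − Q) − ¼ ln(1 − 2Q).
1 − 2P − Q = 0.85104, giving −½ ln(0.85104) = 0.080648.
1 − 2Q = 0.956188, giving −¼ ln(0.956188) = 0.011200.
d = 0.080648 + 0.011200 = 0.091848.

0.09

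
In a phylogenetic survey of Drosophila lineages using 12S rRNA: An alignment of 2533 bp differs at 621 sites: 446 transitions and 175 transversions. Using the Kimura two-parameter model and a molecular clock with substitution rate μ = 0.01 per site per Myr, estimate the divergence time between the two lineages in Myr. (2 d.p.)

P = 446/2533 ≈ 0.176076 and Q = 175/2533 ≈ 0.069088.
Under the Kimura two-parameter model, d = −½ ln(1 − 2P − Q) − ¼ ln(1 − 2Q).
1 − 2P − Q = 0.57876, giving −½ ln(0.57876) = 0.273434.
1 − 2Q = 0.861824, giving −¼ ln(0.861824) = 0.037176.
d = 0.273434 + 0.037176 = 0.310610.
Under a molecular clock d = 2μt, so t = d/(2μ) = 0.310610 / (2 × 0.01) = 15.53 Myr.

15.53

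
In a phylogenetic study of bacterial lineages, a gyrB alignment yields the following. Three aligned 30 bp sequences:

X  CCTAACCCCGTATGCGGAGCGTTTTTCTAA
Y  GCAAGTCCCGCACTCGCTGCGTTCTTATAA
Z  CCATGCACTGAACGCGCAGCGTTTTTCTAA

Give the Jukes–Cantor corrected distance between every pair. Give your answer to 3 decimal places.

d(X,Y) = 0.503, d(X,Z) = 0.330, d(Y,Z) = 0.441

X–Y: 11/30 sites differ → p ≈ 0.366667, d = −0.75 ln(1 − 0.488889) = 0.503376 ≈ 0.503.
X–Z: 8/30 sites differ → p ≈ 0.266667, d = −0.75 ln(1 − 0.355556) = 0.329526 ≈ 0.330.
Y–Z: 10/30 sites differ → p ≈ 0.333333, d = −0.75 ln(1 − 0.444444) = 0.440839 ≈ 0.441.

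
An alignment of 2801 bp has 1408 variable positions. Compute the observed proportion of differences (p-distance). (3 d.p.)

0.503

p = 1408/2801 = 0.502677… ≈ 0.503 (to 3 d.p.).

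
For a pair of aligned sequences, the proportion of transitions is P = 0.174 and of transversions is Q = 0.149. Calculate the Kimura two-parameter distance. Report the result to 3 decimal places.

0.432

Under the Kimura two-parameter model, d = −½ ln(1 − 2P − Q) − ¼ ln(1 − 2Q).
1 − 2P − Q = 0.503, giving −½ ln(0.503) = 0.343583.
1 − 2Q = 0.702, giving −¼ ln(0.702) = 0.088455.
d = 0.343583 + 0.088455 = 0.432038.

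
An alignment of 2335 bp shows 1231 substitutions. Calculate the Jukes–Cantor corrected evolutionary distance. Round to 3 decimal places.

0.910

p = 1231/2335 ≈ 0.527195.
d = −(3/4) ln(1 − 4p/3) = −0.75 ln(1 − 0.702927) = −0.75 ln(0.297073)
  = −0.75 × (-1.213777) = 0.910333 substitutions/site.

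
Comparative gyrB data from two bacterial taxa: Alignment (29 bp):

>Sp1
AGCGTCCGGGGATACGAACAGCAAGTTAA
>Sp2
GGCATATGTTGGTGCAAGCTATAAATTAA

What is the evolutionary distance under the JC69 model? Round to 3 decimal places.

The sequences differ at 14 of 29 sites, so p = 14/29 ≈ 0.482759.
d = −(3/4) ln(1 − 4p/3) = −0.75 ln(1 − 0.643679) = −0.75 ln(0.356321)
  = −0.75 × (-1.031923) = 0.773942 substitutions/site.

0.774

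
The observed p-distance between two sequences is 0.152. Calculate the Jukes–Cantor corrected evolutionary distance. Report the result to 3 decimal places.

0.170

d = −(3/4) ln(1 − 4p/3) = −0.75 ln(1 − 0.202667) = −0.75 ln(0.797333)
  = −0.75 × (-0.226483) = 0.169862 substitutions/site.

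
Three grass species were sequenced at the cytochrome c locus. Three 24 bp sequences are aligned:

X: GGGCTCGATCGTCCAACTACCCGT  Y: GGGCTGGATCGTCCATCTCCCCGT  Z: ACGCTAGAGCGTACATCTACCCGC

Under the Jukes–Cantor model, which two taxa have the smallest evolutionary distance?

X–Y: 3/24 differ, p = 0.125, d = 0.137.
X–Z: 7/24 differ, p = 0.292, d = 0.369.
Y–Z: 7/24 differ, p = 0.292, d = 0.369.
The smallest distance is between X and Y.

X and Y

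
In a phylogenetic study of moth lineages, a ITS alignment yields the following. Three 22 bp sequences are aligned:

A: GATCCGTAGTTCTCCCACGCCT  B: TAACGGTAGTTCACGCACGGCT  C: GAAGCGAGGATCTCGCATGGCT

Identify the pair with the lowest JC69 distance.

A and B

A–B: 6/22 differ, p = 0.273, d = 0.339.
A–C: 8/22 differ, p = 0.364, d = 0.497.
B–C: 8/22 differ, p = 0.364, d = 0.497.
The smallest distance is between A and B.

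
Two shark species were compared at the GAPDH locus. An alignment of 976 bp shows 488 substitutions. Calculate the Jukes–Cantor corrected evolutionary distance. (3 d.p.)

p = 488/976 = 0.5.
d = −(3/4) ln(1 − 4p/3) = −0.75 ln(1 − 0.666667) = −0.75 ln(0.333333)
  = −0.75 × (-1.098613) = 0.823960 substitutions/site.

0.824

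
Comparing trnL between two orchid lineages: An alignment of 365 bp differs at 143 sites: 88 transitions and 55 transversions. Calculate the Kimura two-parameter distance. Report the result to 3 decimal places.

P = 88/365 ≈ 0.241096 and Q = 55/365 ≈ 0.150685.
Under the Kimura two-parameter model, d = −½ ln(1 − 2P − Q) − ¼ ln(1 − 2Q).
1 − 2P − Q = 0.367123, giving −½ ln(0.367123) = 0.501029.
1 − 2Q = 0.69863, giving −¼ ln(0.69863) = 0.089659.
d = 0.501029 + 0.089659 = 0.590688.

0.591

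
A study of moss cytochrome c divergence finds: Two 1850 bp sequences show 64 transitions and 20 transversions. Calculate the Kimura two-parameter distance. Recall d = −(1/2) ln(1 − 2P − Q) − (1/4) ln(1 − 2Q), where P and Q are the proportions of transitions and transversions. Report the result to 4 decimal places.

0.0472

P = 64/1850 ≈ 0.034595 and Q = 20/1850 ≈ 0.010811.
Under the Kimura two-parameter model, d = −½ ln(1 − 2P − Q) − ¼ ln(1 − 2Q).
1 − 2P − Q = 0.919999, giving −½ ln(0.919999) = 0.041691.
1 − 2Q = 0.978378, giving −¼ ln(0.978378) = 0.005465.
d = 0.041691 + 0.005465 = 0.047156.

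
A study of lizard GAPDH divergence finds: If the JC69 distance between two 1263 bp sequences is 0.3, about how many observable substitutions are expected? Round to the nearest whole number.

312

Invert JC69: p = (3/4)(1 − e^(−4d/3)) = 0.75 × (1 − e^(-0.4)) = 0.75 × (1 − 0.670320) = 0.247260.
Expected differing sites = pL ≈ 0.247260 × 1263 = 312.28938 ≈ 312.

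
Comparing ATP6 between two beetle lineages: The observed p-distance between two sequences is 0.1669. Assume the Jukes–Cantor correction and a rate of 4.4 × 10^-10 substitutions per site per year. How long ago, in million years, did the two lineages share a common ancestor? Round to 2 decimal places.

d = −(3/4) ln(1 − 4p/3) = −0.75 ln(1 − 0.222533) = −0.75 ln(0.777467)
  = −0.75 × (-0.251714) = 0.188786 substitutions/site.
Under a molecular clock d = 2μt, so t = d/(2μ) = 0.188786 / (2 × 4.4 × 10^-10) = 214.53 million years.

214.53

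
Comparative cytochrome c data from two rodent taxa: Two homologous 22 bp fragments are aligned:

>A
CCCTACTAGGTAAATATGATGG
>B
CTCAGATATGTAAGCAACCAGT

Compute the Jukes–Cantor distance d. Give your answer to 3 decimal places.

0.974

The sequences differ at 12 of 22 sites, so p = 12/22 ≈ 0.545455.
d = −(3/4) ln(1 − 4p/3) = −0.75 ln(1 − 0.727273) = −0.75 ln(0.272727)
  = −0.75 × (-1.299284) = 0.974463 substitutions/site.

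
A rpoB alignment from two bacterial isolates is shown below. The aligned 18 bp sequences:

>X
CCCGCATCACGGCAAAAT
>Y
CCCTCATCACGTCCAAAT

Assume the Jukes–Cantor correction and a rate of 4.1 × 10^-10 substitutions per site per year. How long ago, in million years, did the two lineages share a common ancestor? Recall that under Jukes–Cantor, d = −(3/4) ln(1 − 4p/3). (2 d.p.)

229.86

The sequences differ at 3 of 18 sites (4, 12, 14), so p = 3/18 ≈ 0.166667.
d = −(3/4) ln(1 − 4p/3) = −0.75 ln(1 − 0.222223) = −0.75 ln(0.777777)
  = −0.75 × (-0.251315) = 0.188486 substitutions/site.
Under a molecular clock d = 2μt, so t = d/(2μ) = 0.188486 / (2 × 4.1 × 10^-10) = 229.86 million years.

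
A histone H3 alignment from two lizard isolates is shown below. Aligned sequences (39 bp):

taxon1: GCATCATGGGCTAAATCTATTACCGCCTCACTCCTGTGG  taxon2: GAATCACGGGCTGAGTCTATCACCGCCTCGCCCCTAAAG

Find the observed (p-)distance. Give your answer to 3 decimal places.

0.256

The sequences differ at 10 of 39 positions (sites 2, 7, 13, 15, 21, 30, 32, 36, 37, 38).
p = 10/39 = 0.256410… ≈ 0.256 (to 3 d.p.).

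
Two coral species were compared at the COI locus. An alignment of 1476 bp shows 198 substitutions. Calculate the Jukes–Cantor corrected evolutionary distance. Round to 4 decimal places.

0.1478

p = 198/1476 ≈ 0.134146.
d = −(3/4) ln(1 − 4p/3) = −0.75 ln(1 − 0.178861) = −0.75 ln(0.821139)
  = −0.75 × (-0.197063) = 0.147797 substitutions/site.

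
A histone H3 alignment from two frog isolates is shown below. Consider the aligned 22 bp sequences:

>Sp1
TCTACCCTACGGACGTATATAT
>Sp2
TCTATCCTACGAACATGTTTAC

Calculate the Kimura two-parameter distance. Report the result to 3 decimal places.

0.370

Of 22 sites, 5 differences are transitions and 1 are transversions, so P = 5/22 ≈ 0.227273 and Q = 1/22 ≈ 0.045455.
Under the Kimura two-parameter model, d = −½ ln(1 − 2P − Q) − ¼ ln(1 − 2Q).
1 − 2P − Q = 0.499999, giving −½ ln(0.499999) = 0.346575.
1 − 2Q = 0.90909, giving −¼ ln(0.90909) = 0.023828.
d = 0.346575 + 0.023828 = 0.370403.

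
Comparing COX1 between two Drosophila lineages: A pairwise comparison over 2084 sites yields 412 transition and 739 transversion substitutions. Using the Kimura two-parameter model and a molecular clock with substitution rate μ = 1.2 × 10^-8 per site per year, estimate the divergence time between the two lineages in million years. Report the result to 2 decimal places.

P = 412/2084 ≈ 0.197697 and Q = 739/2084 ≈ 0.354607.
Under the Kimura two-parameter model, d = −½ ln(1 − 2P − Q) − ¼ ln(1 − 2Q).
1 − 2P − Q = 0.249999, giving −½ ln(0.249999) = 0.693149.
1 − 2Q = 0.290786, giving −¼ ln(0.290786) = 0.308792.
d = 0.693149 + 0.308792 = 1.001941.
Under a molecular clock d = 2μt, so t = d/(2μ) = 1.001941 / (2 × 1.2 × 10^-8) = 41.75 million years.

41.75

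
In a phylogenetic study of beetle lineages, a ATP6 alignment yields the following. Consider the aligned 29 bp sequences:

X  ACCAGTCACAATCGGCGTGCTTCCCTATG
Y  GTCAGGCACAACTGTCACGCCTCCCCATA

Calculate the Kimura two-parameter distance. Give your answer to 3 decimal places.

0.622

Of 29 sites, 9 differences are transitions and 2 are transversions, so P = 9/29 ≈ 0.310345 and Q = 2/29 ≈ 0.068966.
Under the Kimura two-parameter model, d = −½ ln(1 − 2P − Q) − ¼ ln(1 − 2Q).
1 − 2P − Q = 0.310344, giving −½ ln(0.310344) = 0.585037.
1 − 2Q = 0.862068, giving −¼ ln(0.862068) = 0.037105.
d = 0.585037 + 0.037105 = 0.622142.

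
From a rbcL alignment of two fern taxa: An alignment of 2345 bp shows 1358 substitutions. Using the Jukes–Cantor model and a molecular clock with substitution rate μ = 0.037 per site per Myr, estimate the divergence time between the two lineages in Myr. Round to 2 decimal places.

p = 1358/2345 ≈ 0.579104.
d = −(3/4) ln(1 − 4p/3) = −0.75 ln(1 − 0.772139) = −0.75 ln(0.227861)
  = −0.75 × (-1.479019) = 1.109264 substitutions/site.
Under a molecular clock d = 2μt, so t = d/(2μ) = 1.109264 / (2 × 0.037) = 14.99 Myr.

14.99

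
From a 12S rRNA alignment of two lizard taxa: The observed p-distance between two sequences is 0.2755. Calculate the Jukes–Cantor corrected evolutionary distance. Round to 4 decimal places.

0.3434

d = −(3/4) ln(1 − 4p/3) = −0.75 ln(1 − 0.367333) = −0.75 ln(0.632667)
  = −0.75 × (-0.457811) = 0.343358 substitutions/site.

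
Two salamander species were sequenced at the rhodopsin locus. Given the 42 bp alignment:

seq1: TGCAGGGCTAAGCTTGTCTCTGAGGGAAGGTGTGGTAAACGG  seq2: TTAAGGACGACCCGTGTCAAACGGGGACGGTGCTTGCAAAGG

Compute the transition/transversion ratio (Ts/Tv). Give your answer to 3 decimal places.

0.188

Transitions are A↔G and C↔T; transversions are all other mismatches.
Transitions: 3. Transversions: 16.
R = 3/16 = 0.1875 ≈ 0.188 (to 3 d.p.).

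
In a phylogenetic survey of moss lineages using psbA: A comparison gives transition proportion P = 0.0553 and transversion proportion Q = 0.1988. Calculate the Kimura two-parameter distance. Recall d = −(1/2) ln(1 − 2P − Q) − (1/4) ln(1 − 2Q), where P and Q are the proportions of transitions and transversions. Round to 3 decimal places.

0.312

Under the Kimura two-parameter model, d = −½ ln(1 − 2P − Q) − ¼ ln(1 − 2Q).
1 − 2P − Q = 0.6906, giving −½ ln(0.6906) = 0.185097.
1 − 2Q = 0.6024, giving −¼ ln(0.6024) = 0.126708.
d = 0.185097 + 0.126708 = 0.311805.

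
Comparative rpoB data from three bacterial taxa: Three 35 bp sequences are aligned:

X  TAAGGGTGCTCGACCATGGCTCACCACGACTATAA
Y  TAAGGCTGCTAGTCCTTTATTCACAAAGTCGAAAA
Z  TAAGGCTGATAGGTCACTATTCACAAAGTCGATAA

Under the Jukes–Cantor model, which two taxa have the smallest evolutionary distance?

Y and Z

X–Y: 12/35 differ, p = 0.343, d = 0.458.
X–Z: 13/35 differ, p = 0.371, d = 0.513.
Y–Z: 6/35 differ, p = 0.171, d = 0.195.
The smallest distance is between Y and Z.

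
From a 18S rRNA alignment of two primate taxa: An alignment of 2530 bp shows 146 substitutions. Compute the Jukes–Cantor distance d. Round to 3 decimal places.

p = 146/2530 ≈ 0.057708.
d = −(3/4) ln(1 − 4p/3) = −0.75 ln(1 − 0.076944) = −0.75 ln(0.923056)
  = −0.75 × (-0.080065) = 0.060049 substitutions/site.

0.060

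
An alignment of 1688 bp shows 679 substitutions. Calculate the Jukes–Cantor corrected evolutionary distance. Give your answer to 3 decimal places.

0.576

p = 679/1688 ≈ 0.402251.
d = −(3/4) ln(1 − 4p/3) = −0.75 ln(1 − 0.536335) = −0.75 ln(0.463665)
  = −0.75 × (-0.768593) = 0.576445 substitutions/site.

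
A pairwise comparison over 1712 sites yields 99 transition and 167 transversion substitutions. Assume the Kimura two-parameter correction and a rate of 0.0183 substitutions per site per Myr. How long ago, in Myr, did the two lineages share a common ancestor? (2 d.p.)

P = 99/1712 ≈ 0.057827 and Q = 167/1712 ≈ 0.097547.
Under the Kimura two-parameter model, d = −½ ln(1 − 2P − Q) − ¼ ln(1 − 2Q).
1 − 2P − Q = 0.786799, giving −½ ln(0.786799) = 0.119891.
1 − 2Q = 0.804906, giving −¼ ln(0.804906) = 0.054257.
d = 0.119891 + 0.054257 = 0.174148.
Under a molecular clock d = 2μt, so t = d/(2μ) = 0.174148 / (2 × 0.0183) = 4.76 Myr.

4.76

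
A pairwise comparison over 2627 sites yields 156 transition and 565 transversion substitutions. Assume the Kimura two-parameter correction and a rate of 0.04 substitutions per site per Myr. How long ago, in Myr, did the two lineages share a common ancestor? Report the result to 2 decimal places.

P = 156/2627 ≈ 0.059383 and Q = 565/2627 ≈ 0.215074.
Under the Kimura two-parameter model, d = −½ ln(1 − 2P − Q) − ¼ ln(1 − 2Q).
1 − 2P − Q = 0.66616, giving −½ ln(0.66616) = 0.203113.
1 − 2Q = 0.569852, giving −¼ ln(0.569852) = 0.140595.
d = 0.203113 + 0.140595 = 0.343708.
Under a molecular clock d = 2μt, so t = d/(2μ) = 0.343708 / (2 × 0.04) = 4.30 Myr.

4.30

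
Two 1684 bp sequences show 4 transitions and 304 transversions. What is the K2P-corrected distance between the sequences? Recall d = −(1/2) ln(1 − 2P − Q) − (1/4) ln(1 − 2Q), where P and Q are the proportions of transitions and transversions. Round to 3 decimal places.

P = 4/1684 ≈ 0.002375 and Q = 304/1684 ≈ 0.180523.
Under the Kimura two-parameter model, d = −½ ln(1 − 2P − Q) − ¼ ln(1 − 2Q).
1 − 2P − Q = 0.814727, giving −½ ln(0.814727) = 0.102451.
1 − 2Q = 0.638954, giving −¼ ln(0.638954) = 0.111981.
d = 0.102451 + 0.111981 = 0.214432.

0.214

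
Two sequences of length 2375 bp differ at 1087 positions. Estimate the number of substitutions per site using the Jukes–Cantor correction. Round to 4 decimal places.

p = 1087/2375 ≈ 0.457684.
d = −(3/4) ln(1 − 4p/3) = −0.75 ln(1 − 0.610245) = −0.75 ln(0.389755)
  = −0.75 × (-0.942237) = 0.706678 substitutions/site.

0.7067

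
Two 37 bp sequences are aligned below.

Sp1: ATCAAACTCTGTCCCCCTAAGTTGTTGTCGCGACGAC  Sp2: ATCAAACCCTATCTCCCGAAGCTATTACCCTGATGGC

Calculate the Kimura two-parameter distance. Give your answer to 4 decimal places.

Of 37 sites, 10 differences are transitions and 2 are transversions, so P = 10/37 ≈ 0.27027 and Q = 2/37 ≈ 0.054054.
Under the Kimura two-parameter model, d = −½ ln(1 − 2P − Q) − ¼ ln(1 − 2Q).
1 − 2P − Q = 0.405406, giving −½ ln(0.405406) = 0.451433.
1 − 2Q = 0.891892, giving −¼ ln(0.891892) = 0.028603.
d = 0.451433 + 0.028603 = 0.480036.

0.4800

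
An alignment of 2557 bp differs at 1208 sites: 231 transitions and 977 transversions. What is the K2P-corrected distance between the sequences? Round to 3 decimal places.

P = 231/2557 ≈ 0.09034 and Q = 977/2557 ≈ 0.382088.
Under the Kimura two-parameter model, d = −½ ln(1 − 2P − Q) − ¼ ln(1 − 2Q).
1 − 2P − Q = 0.437232, giving −½ ln(0.437232) = 0.413646.
1 − 2Q = 0.235824, giving −¼ ln(0.235824) = 0.361167.
d = 0.413646 + 0.361167 = 0.774813.

0.775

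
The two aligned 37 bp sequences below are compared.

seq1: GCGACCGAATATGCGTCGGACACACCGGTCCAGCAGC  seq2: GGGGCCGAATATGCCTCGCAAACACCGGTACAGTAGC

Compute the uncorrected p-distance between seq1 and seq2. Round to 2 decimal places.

0.19

The sequences differ at 7 of 37 positions (sites 2, 4, 15, 19, 21, 30, 34).
p = 7/37 = 0.189189… ≈ 0.19 (to 2 d.p.).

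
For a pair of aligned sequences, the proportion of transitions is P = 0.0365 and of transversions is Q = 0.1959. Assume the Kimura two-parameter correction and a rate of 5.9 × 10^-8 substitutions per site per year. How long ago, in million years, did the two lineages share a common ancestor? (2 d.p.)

Under the Kimura two-parameter model, d = −½ ln(1 − 2P − Q) − ¼ ln(1 − 2Q).
1 − 2P − Q = 0.7311, giving −½ ln(0.7311) = 0.156603.
1 − 2Q = 0.6082, giving −¼ ln(0.6082) = 0.124313.
d = 0.156603 + 0.124313 = 0.280916.
Under a molecular clock d = 2μt, so t = d/(2μ) = 0.280916 / (2 × 5.9 × 10^-8) = 2.38 million years.

2.38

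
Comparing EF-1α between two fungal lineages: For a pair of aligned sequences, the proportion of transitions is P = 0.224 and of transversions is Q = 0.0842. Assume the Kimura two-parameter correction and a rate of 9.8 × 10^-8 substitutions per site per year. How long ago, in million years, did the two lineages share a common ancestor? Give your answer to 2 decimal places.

Under the Kimura two-parameter model, d = −½ ln(1 − 2P − Q) − ¼ ln(1 − 2Q).
1 − 2P − Q = 0.4678, giving −½ ln(0.4678) = 0.379857.
1 − 2Q = 0.8316, giving −¼ ln(0.8316) = 0.046101.
d = 0.379857 + 0.046101 = 0.425958.
Under a molecular clock d = 2μt, so t = d/(2μ) = 0.425958 / (2 × 9.8 × 10^-8) = 2.17 million years.

2.17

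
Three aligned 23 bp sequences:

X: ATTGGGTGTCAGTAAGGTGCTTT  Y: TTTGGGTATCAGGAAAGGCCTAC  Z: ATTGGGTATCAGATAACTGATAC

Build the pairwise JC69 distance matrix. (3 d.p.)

d(X,Y) = 0.467, d(X,Z) = 0.467, d(Y,Z) = 0.390

X–Y: 8/23 sites differ → p ≈ 0.347826, d = −0.75 ln(1 − 0.463768) = 0.467391 ≈ 0.467.
X–Z: 8/23 sites differ → p ≈ 0.347826, d = −0.75 ln(1 − 0.463768) = 0.467391 ≈ 0.467.
Y–Z: 7/23 sites differ → p ≈ 0.304348, d = −0.75 ln(1 − 0.405797) = 0.390401 ≈ 0.390.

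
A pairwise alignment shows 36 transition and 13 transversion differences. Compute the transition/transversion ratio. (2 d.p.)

R = 36/13 = 2.769230… ≈ 2.77 (to 2 d.p.).

2.77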